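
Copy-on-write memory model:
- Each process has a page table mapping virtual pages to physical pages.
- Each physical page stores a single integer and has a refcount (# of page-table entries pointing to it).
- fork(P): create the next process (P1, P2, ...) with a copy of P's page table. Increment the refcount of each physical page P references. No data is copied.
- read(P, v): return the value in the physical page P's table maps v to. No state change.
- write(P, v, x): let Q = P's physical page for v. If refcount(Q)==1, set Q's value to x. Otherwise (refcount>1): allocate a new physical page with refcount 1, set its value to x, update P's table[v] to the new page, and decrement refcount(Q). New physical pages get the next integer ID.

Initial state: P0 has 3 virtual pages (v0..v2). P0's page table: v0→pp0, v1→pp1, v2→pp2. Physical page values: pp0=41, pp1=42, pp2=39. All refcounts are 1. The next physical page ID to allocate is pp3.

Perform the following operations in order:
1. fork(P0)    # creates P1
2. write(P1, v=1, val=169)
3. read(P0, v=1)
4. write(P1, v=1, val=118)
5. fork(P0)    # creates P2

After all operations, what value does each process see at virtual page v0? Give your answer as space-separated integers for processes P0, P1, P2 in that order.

Answer: 41 41 41

Derivation:
Op 1: fork(P0) -> P1. 3 ppages; refcounts: pp0:2 pp1:2 pp2:2
Op 2: write(P1, v1, 169). refcount(pp1)=2>1 -> COPY to pp3. 4 ppages; refcounts: pp0:2 pp1:1 pp2:2 pp3:1
Op 3: read(P0, v1) -> 42. No state change.
Op 4: write(P1, v1, 118). refcount(pp3)=1 -> write in place. 4 ppages; refcounts: pp0:2 pp1:1 pp2:2 pp3:1
Op 5: fork(P0) -> P2. 4 ppages; refcounts: pp0:3 pp1:2 pp2:3 pp3:1
P0: v0 -> pp0 = 41
P1: v0 -> pp0 = 41
P2: v0 -> pp0 = 41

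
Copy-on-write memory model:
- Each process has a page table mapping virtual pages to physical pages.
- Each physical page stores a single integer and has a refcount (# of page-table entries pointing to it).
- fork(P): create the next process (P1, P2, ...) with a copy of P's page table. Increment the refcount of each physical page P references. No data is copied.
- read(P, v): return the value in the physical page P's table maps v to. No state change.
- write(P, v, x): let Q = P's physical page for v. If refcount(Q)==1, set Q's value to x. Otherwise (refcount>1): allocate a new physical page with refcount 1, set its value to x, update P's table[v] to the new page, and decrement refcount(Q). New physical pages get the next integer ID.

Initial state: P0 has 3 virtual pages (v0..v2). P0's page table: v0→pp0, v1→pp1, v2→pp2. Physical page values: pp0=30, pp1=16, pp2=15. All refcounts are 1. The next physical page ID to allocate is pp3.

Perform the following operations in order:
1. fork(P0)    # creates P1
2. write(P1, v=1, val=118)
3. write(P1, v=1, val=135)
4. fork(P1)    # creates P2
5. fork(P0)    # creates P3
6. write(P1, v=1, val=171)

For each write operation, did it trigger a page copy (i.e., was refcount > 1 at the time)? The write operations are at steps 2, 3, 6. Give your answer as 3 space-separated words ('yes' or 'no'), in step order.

Op 1: fork(P0) -> P1. 3 ppages; refcounts: pp0:2 pp1:2 pp2:2
Op 2: write(P1, v1, 118). refcount(pp1)=2>1 -> COPY to pp3. 4 ppages; refcounts: pp0:2 pp1:1 pp2:2 pp3:1
Op 3: write(P1, v1, 135). refcount(pp3)=1 -> write in place. 4 ppages; refcounts: pp0:2 pp1:1 pp2:2 pp3:1
Op 4: fork(P1) -> P2. 4 ppages; refcounts: pp0:3 pp1:1 pp2:3 pp3:2
Op 5: fork(P0) -> P3. 4 ppages; refcounts: pp0:4 pp1:2 pp2:4 pp3:2
Op 6: write(P1, v1, 171). refcount(pp3)=2>1 -> COPY to pp4. 5 ppages; refcounts: pp0:4 pp1:2 pp2:4 pp3:1 pp4:1

yes no yes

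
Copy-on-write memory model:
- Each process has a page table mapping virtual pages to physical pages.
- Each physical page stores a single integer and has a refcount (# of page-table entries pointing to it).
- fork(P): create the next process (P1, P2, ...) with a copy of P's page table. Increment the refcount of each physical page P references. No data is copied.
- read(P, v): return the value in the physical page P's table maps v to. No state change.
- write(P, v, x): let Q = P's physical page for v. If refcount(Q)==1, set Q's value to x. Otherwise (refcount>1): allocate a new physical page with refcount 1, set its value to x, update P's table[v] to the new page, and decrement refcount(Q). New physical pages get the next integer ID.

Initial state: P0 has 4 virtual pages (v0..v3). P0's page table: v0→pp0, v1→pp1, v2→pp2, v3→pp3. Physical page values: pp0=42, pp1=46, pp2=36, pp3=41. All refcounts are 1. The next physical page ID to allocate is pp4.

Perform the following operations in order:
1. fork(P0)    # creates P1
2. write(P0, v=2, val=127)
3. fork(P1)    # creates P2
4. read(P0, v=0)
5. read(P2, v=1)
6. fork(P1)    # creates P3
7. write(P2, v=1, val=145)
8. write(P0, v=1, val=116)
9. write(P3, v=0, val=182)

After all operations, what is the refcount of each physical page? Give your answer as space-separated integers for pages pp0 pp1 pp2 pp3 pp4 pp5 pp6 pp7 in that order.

Answer: 3 2 3 4 1 1 1 1

Derivation:
Op 1: fork(P0) -> P1. 4 ppages; refcounts: pp0:2 pp1:2 pp2:2 pp3:2
Op 2: write(P0, v2, 127). refcount(pp2)=2>1 -> COPY to pp4. 5 ppages; refcounts: pp0:2 pp1:2 pp2:1 pp3:2 pp4:1
Op 3: fork(P1) -> P2. 5 ppages; refcounts: pp0:3 pp1:3 pp2:2 pp3:3 pp4:1
Op 4: read(P0, v0) -> 42. No state change.
Op 5: read(P2, v1) -> 46. No state change.
Op 6: fork(P1) -> P3. 5 ppages; refcounts: pp0:4 pp1:4 pp2:3 pp3:4 pp4:1
Op 7: write(P2, v1, 145). refcount(pp1)=4>1 -> COPY to pp5. 6 ppages; refcounts: pp0:4 pp1:3 pp2:3 pp3:4 pp4:1 pp5:1
Op 8: write(P0, v1, 116). refcount(pp1)=3>1 -> COPY to pp6. 7 ppages; refcounts: pp0:4 pp1:2 pp2:3 pp3:4 pp4:1 pp5:1 pp6:1
Op 9: write(P3, v0, 182). refcount(pp0)=4>1 -> COPY to pp7. 8 ppages; refcounts: pp0:3 pp1:2 pp2:3 pp3:4 pp4:1 pp5:1 pp6:1 pp7:1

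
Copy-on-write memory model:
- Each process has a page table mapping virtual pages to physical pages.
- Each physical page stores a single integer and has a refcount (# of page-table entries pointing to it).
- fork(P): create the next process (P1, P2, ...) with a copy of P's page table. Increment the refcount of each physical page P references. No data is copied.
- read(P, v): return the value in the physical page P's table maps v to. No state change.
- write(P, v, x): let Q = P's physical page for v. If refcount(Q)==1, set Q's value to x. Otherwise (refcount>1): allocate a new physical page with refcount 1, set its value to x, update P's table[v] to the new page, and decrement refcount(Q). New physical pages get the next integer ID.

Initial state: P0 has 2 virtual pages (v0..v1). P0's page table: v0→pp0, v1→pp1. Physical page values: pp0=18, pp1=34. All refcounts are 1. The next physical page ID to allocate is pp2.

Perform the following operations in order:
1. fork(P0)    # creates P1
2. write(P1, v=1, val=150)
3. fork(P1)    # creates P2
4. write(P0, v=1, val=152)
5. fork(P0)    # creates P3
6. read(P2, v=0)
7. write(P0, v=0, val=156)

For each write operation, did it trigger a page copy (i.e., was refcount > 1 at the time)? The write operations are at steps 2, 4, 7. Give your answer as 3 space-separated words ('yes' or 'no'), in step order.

Op 1: fork(P0) -> P1. 2 ppages; refcounts: pp0:2 pp1:2
Op 2: write(P1, v1, 150). refcount(pp1)=2>1 -> COPY to pp2. 3 ppages; refcounts: pp0:2 pp1:1 pp2:1
Op 3: fork(P1) -> P2. 3 ppages; refcounts: pp0:3 pp1:1 pp2:2
Op 4: write(P0, v1, 152). refcount(pp1)=1 -> write in place. 3 ppages; refcounts: pp0:3 pp1:1 pp2:2
Op 5: fork(P0) -> P3. 3 ppages; refcounts: pp0:4 pp1:2 pp2:2
Op 6: read(P2, v0) -> 18. No state change.
Op 7: write(P0, v0, 156). refcount(pp0)=4>1 -> COPY to pp3. 4 ppages; refcounts: pp0:3 pp1:2 pp2:2 pp3:1

yes no yes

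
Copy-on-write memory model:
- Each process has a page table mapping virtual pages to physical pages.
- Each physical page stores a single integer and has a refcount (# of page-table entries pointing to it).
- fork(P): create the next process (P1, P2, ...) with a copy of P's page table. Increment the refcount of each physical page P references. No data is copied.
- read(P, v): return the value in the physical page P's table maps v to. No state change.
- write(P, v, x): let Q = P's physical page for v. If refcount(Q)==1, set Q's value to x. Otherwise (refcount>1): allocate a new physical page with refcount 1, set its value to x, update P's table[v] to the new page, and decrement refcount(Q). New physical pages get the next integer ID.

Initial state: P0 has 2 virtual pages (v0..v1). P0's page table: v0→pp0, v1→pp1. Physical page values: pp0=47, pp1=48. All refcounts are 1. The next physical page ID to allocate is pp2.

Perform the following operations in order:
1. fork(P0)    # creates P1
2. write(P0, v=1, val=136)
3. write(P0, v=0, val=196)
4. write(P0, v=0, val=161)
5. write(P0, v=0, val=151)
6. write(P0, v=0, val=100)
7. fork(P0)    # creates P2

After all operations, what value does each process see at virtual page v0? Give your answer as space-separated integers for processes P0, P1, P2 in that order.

Op 1: fork(P0) -> P1. 2 ppages; refcounts: pp0:2 pp1:2
Op 2: write(P0, v1, 136). refcount(pp1)=2>1 -> COPY to pp2. 3 ppages; refcounts: pp0:2 pp1:1 pp2:1
Op 3: write(P0, v0, 196). refcount(pp0)=2>1 -> COPY to pp3. 4 ppages; refcounts: pp0:1 pp1:1 pp2:1 pp3:1
Op 4: write(P0, v0, 161). refcount(pp3)=1 -> write in place. 4 ppages; refcounts: pp0:1 pp1:1 pp2:1 pp3:1
Op 5: write(P0, v0, 151). refcount(pp3)=1 -> write in place. 4 ppages; refcounts: pp0:1 pp1:1 pp2:1 pp3:1
Op 6: write(P0, v0, 100). refcount(pp3)=1 -> write in place. 4 ppages; refcounts: pp0:1 pp1:1 pp2:1 pp3:1
Op 7: fork(P0) -> P2. 4 ppages; refcounts: pp0:1 pp1:1 pp2:2 pp3:2
P0: v0 -> pp3 = 100
P1: v0 -> pp0 = 47
P2: v0 -> pp3 = 100

Answer: 100 47 100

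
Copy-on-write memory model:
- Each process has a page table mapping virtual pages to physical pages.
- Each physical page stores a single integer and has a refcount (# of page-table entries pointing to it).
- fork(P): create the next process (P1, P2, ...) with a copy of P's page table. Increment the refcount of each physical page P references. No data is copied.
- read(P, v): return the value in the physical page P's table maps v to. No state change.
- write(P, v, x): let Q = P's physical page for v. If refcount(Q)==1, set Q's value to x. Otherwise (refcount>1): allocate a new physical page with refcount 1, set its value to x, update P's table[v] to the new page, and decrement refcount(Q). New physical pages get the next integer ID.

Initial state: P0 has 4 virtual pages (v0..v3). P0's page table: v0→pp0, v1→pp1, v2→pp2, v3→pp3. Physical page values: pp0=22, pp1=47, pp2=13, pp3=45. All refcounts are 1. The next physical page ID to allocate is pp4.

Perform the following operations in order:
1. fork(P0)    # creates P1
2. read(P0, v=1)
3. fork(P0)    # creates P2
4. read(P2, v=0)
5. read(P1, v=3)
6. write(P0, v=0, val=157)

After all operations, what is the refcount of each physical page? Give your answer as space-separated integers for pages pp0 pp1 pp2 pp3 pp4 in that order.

Answer: 2 3 3 3 1

Derivation:
Op 1: fork(P0) -> P1. 4 ppages; refcounts: pp0:2 pp1:2 pp2:2 pp3:2
Op 2: read(P0, v1) -> 47. No state change.
Op 3: fork(P0) -> P2. 4 ppages; refcounts: pp0:3 pp1:3 pp2:3 pp3:3
Op 4: read(P2, v0) -> 22. No state change.
Op 5: read(P1, v3) -> 45. No state change.
Op 6: write(P0, v0, 157). refcount(pp0)=3>1 -> COPY to pp4. 5 ppages; refcounts: pp0:2 pp1:3 pp2:3 pp3:3 pp4:1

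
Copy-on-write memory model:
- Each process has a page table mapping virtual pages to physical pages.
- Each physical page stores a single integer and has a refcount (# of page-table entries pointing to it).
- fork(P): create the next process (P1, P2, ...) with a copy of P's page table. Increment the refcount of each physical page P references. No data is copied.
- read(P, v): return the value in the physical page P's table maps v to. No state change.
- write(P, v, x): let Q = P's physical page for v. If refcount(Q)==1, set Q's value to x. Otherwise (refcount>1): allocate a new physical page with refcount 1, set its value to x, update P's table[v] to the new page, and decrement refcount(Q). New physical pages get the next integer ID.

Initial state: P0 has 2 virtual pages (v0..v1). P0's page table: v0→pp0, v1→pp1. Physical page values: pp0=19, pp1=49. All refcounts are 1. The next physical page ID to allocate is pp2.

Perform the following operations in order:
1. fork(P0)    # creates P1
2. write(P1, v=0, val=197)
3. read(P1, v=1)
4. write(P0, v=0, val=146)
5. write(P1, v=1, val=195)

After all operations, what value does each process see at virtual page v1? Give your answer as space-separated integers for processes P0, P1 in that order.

Answer: 49 195

Derivation:
Op 1: fork(P0) -> P1. 2 ppages; refcounts: pp0:2 pp1:2
Op 2: write(P1, v0, 197). refcount(pp0)=2>1 -> COPY to pp2. 3 ppages; refcounts: pp0:1 pp1:2 pp2:1
Op 3: read(P1, v1) -> 49. No state change.
Op 4: write(P0, v0, 146). refcount(pp0)=1 -> write in place. 3 ppages; refcounts: pp0:1 pp1:2 pp2:1
Op 5: write(P1, v1, 195). refcount(pp1)=2>1 -> COPY to pp3. 4 ppages; refcounts: pp0:1 pp1:1 pp2:1 pp3:1
P0: v1 -> pp1 = 49
P1: v1 -> pp3 = 195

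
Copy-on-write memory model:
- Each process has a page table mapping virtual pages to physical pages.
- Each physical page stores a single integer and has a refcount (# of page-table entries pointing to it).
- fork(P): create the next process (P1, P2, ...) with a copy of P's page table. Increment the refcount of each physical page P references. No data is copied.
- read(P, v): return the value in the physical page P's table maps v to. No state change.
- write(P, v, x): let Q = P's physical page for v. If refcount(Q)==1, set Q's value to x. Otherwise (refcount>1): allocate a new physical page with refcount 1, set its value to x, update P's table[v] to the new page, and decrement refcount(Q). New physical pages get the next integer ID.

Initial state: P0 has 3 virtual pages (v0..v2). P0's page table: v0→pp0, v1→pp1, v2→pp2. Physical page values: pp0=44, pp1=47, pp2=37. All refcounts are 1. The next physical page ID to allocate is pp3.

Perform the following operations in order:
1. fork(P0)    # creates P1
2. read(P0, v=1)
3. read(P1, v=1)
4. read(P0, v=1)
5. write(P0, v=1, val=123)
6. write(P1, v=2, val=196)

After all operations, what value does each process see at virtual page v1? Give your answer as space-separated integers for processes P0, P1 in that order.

Op 1: fork(P0) -> P1. 3 ppages; refcounts: pp0:2 pp1:2 pp2:2
Op 2: read(P0, v1) -> 47. No state change.
Op 3: read(P1, v1) -> 47. No state change.
Op 4: read(P0, v1) -> 47. No state change.
Op 5: write(P0, v1, 123). refcount(pp1)=2>1 -> COPY to pp3. 4 ppages; refcounts: pp0:2 pp1:1 pp2:2 pp3:1
Op 6: write(P1, v2, 196). refcount(pp2)=2>1 -> COPY to pp4. 5 ppages; refcounts: pp0:2 pp1:1 pp2:1 pp3:1 pp4:1
P0: v1 -> pp3 = 123
P1: v1 -> pp1 = 47

Answer: 123 47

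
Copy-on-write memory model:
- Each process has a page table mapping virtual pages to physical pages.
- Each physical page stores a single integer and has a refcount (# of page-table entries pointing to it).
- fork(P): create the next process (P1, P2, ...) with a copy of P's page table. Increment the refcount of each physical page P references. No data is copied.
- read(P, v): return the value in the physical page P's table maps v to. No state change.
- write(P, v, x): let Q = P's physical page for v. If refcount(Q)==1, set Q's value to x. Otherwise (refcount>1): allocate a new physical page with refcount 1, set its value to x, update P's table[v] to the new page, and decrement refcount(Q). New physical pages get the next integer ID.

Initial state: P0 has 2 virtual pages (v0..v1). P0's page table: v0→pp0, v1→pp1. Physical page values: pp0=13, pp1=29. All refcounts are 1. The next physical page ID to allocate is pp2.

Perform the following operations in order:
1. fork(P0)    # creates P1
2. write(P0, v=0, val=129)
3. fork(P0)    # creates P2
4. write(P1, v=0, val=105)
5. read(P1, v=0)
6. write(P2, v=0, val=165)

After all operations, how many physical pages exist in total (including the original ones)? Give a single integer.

Answer: 4

Derivation:
Op 1: fork(P0) -> P1. 2 ppages; refcounts: pp0:2 pp1:2
Op 2: write(P0, v0, 129). refcount(pp0)=2>1 -> COPY to pp2. 3 ppages; refcounts: pp0:1 pp1:2 pp2:1
Op 3: fork(P0) -> P2. 3 ppages; refcounts: pp0:1 pp1:3 pp2:2
Op 4: write(P1, v0, 105). refcount(pp0)=1 -> write in place. 3 ppages; refcounts: pp0:1 pp1:3 pp2:2
Op 5: read(P1, v0) -> 105. No state change.
Op 6: write(P2, v0, 165). refcount(pp2)=2>1 -> COPY to pp3. 4 ppages; refcounts: pp0:1 pp1:3 pp2:1 pp3:1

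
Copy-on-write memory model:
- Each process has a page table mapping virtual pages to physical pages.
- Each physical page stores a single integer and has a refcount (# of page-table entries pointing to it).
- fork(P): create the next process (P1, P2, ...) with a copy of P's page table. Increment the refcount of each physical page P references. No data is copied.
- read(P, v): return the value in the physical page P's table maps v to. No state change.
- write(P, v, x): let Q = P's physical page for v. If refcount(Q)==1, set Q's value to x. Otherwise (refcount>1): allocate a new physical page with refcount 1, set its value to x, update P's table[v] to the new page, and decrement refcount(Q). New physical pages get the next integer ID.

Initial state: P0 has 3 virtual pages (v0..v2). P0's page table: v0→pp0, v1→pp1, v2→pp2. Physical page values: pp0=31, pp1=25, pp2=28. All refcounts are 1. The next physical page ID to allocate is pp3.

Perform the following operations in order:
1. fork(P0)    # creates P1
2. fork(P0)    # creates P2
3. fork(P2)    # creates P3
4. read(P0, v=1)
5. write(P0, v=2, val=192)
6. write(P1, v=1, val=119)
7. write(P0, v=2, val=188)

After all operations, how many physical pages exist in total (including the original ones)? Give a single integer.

Answer: 5

Derivation:
Op 1: fork(P0) -> P1. 3 ppages; refcounts: pp0:2 pp1:2 pp2:2
Op 2: fork(P0) -> P2. 3 ppages; refcounts: pp0:3 pp1:3 pp2:3
Op 3: fork(P2) -> P3. 3 ppages; refcounts: pp0:4 pp1:4 pp2:4
Op 4: read(P0, v1) -> 25. No state change.
Op 5: write(P0, v2, 192). refcount(pp2)=4>1 -> COPY to pp3. 4 ppages; refcounts: pp0:4 pp1:4 pp2:3 pp3:1
Op 6: write(P1, v1, 119). refcount(pp1)=4>1 -> COPY to pp4. 5 ppages; refcounts: pp0:4 pp1:3 pp2:3 pp3:1 pp4:1
Op 7: write(P0, v2, 188). refcount(pp3)=1 -> write in place. 5 ppages; refcounts: pp0:4 pp1:3 pp2:3 pp3:1 pp4:1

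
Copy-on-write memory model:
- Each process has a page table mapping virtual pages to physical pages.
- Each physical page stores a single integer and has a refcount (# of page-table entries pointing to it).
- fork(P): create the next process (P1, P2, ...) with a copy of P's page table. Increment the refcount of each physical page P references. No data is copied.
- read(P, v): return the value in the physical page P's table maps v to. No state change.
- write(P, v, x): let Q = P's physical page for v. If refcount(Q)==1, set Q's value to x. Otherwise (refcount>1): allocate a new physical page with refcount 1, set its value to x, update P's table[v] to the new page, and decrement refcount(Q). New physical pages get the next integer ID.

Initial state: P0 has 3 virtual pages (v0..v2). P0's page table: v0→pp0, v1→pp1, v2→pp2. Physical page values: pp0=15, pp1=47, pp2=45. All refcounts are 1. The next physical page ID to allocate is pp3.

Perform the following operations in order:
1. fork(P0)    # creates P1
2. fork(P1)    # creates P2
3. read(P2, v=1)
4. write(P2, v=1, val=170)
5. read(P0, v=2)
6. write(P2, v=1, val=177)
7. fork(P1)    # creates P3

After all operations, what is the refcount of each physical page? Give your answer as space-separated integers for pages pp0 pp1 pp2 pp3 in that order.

Op 1: fork(P0) -> P1. 3 ppages; refcounts: pp0:2 pp1:2 pp2:2
Op 2: fork(P1) -> P2. 3 ppages; refcounts: pp0:3 pp1:3 pp2:3
Op 3: read(P2, v1) -> 47. No state change.
Op 4: write(P2, v1, 170). refcount(pp1)=3>1 -> COPY to pp3. 4 ppages; refcounts: pp0:3 pp1:2 pp2:3 pp3:1
Op 5: read(P0, v2) -> 45. No state change.
Op 6: write(P2, v1, 177). refcount(pp3)=1 -> write in place. 4 ppages; refcounts: pp0:3 pp1:2 pp2:3 pp3:1
Op 7: fork(P1) -> P3. 4 ppages; refcounts: pp0:4 pp1:3 pp2:4 pp3:1

Answer: 4 3 4 1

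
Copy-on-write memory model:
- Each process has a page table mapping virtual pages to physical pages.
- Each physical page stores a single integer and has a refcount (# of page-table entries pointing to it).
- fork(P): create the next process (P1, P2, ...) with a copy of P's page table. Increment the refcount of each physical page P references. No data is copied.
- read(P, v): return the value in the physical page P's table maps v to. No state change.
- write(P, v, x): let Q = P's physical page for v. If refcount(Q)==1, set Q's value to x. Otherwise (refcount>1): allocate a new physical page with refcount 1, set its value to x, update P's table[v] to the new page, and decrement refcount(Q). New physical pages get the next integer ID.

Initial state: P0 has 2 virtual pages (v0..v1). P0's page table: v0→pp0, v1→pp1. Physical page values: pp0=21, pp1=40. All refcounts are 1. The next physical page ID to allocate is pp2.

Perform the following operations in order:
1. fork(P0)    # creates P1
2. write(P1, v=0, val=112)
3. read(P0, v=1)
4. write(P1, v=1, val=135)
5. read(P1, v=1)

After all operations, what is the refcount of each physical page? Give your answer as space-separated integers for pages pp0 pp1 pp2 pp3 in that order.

Op 1: fork(P0) -> P1. 2 ppages; refcounts: pp0:2 pp1:2
Op 2: write(P1, v0, 112). refcount(pp0)=2>1 -> COPY to pp2. 3 ppages; refcounts: pp0:1 pp1:2 pp2:1
Op 3: read(P0, v1) -> 40. No state change.
Op 4: write(P1, v1, 135). refcount(pp1)=2>1 -> COPY to pp3. 4 ppages; refcounts: pp0:1 pp1:1 pp2:1 pp3:1
Op 5: read(P1, v1) -> 135. No state change.

Answer: 1 1 1 1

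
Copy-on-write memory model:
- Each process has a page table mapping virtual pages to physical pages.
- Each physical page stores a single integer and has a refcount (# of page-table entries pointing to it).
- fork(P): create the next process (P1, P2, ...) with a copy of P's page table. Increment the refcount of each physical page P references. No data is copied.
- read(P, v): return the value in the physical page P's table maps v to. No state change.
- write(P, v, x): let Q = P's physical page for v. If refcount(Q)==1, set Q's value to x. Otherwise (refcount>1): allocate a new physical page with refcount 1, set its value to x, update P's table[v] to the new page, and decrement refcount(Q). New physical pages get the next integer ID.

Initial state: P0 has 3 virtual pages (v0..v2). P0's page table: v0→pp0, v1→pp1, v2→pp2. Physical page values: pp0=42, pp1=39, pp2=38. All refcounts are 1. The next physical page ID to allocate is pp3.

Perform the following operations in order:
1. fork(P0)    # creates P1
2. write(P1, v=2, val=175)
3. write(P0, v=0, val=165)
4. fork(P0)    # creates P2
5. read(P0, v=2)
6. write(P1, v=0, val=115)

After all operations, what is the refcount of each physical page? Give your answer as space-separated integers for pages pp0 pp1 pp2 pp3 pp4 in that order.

Op 1: fork(P0) -> P1. 3 ppages; refcounts: pp0:2 pp1:2 pp2:2
Op 2: write(P1, v2, 175). refcount(pp2)=2>1 -> COPY to pp3. 4 ppages; refcounts: pp0:2 pp1:2 pp2:1 pp3:1
Op 3: write(P0, v0, 165). refcount(pp0)=2>1 -> COPY to pp4. 5 ppages; refcounts: pp0:1 pp1:2 pp2:1 pp3:1 pp4:1
Op 4: fork(P0) -> P2. 5 ppages; refcounts: pp0:1 pp1:3 pp2:2 pp3:1 pp4:2
Op 5: read(P0, v2) -> 38. No state change.
Op 6: write(P1, v0, 115). refcount(pp0)=1 -> write in place. 5 ppages; refcounts: pp0:1 pp1:3 pp2:2 pp3:1 pp4:2

Answer: 1 3 2 1 2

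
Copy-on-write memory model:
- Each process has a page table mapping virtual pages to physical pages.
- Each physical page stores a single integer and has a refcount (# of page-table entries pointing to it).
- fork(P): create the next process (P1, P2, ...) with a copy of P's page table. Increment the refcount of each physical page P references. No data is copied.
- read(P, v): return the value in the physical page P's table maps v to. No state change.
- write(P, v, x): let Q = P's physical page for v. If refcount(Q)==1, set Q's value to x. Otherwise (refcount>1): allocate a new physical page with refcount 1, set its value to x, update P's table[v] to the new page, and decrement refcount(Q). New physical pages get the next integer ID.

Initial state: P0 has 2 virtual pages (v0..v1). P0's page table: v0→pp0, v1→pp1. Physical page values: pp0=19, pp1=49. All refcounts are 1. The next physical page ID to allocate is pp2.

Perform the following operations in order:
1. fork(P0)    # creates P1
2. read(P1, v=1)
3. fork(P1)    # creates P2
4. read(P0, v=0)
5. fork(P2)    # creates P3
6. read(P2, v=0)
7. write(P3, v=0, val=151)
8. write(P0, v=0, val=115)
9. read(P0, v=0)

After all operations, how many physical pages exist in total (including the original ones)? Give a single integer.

Answer: 4

Derivation:
Op 1: fork(P0) -> P1. 2 ppages; refcounts: pp0:2 pp1:2
Op 2: read(P1, v1) -> 49. No state change.
Op 3: fork(P1) -> P2. 2 ppages; refcounts: pp0:3 pp1:3
Op 4: read(P0, v0) -> 19. No state change.
Op 5: fork(P2) -> P3. 2 ppages; refcounts: pp0:4 pp1:4
Op 6: read(P2, v0) -> 19. No state change.
Op 7: write(P3, v0, 151). refcount(pp0)=4>1 -> COPY to pp2. 3 ppages; refcounts: pp0:3 pp1:4 pp2:1
Op 8: write(P0, v0, 115). refcount(pp0)=3>1 -> COPY to pp3. 4 ppages; refcounts: pp0:2 pp1:4 pp2:1 pp3:1
Op 9: read(P0, v0) -> 115. No state change.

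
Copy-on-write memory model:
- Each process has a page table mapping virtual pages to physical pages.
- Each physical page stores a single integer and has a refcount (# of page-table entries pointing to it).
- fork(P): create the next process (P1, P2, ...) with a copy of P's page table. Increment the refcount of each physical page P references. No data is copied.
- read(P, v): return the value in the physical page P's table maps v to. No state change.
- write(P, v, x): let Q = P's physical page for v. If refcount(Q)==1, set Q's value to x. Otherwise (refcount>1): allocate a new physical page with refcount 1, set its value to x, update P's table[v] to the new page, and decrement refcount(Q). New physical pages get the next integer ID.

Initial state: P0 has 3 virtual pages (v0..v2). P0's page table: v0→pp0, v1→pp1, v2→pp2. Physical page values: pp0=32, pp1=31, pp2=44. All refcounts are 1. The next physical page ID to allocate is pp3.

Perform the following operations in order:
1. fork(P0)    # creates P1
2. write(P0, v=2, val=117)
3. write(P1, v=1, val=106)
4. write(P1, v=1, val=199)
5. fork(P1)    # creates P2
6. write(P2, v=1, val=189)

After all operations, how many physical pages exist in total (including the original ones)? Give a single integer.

Op 1: fork(P0) -> P1. 3 ppages; refcounts: pp0:2 pp1:2 pp2:2
Op 2: write(P0, v2, 117). refcount(pp2)=2>1 -> COPY to pp3. 4 ppages; refcounts: pp0:2 pp1:2 pp2:1 pp3:1
Op 3: write(P1, v1, 106). refcount(pp1)=2>1 -> COPY to pp4. 5 ppages; refcounts: pp0:2 pp1:1 pp2:1 pp3:1 pp4:1
Op 4: write(P1, v1, 199). refcount(pp4)=1 -> write in place. 5 ppages; refcounts: pp0:2 pp1:1 pp2:1 pp3:1 pp4:1
Op 5: fork(P1) -> P2. 5 ppages; refcounts: pp0:3 pp1:1 pp2:2 pp3:1 pp4:2
Op 6: write(P2, v1, 189). refcount(pp4)=2>1 -> COPY to pp5. 6 ppages; refcounts: pp0:3 pp1:1 pp2:2 pp3:1 pp4:1 pp5:1

Answer: 6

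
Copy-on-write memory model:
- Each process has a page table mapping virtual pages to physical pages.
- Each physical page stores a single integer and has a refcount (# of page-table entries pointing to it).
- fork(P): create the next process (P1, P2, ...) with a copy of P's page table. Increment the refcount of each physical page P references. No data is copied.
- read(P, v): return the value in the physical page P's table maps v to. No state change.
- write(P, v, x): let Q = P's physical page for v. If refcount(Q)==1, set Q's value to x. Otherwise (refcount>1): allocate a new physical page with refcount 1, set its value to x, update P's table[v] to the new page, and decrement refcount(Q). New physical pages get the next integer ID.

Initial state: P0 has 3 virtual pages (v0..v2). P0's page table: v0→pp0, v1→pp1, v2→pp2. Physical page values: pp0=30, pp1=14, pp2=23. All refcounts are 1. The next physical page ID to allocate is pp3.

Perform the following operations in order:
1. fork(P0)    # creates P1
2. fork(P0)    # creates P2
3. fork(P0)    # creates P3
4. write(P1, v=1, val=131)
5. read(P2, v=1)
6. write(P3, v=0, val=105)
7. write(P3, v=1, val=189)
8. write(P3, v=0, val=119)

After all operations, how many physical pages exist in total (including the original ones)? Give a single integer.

Op 1: fork(P0) -> P1. 3 ppages; refcounts: pp0:2 pp1:2 pp2:2
Op 2: fork(P0) -> P2. 3 ppages; refcounts: pp0:3 pp1:3 pp2:3
Op 3: fork(P0) -> P3. 3 ppages; refcounts: pp0:4 pp1:4 pp2:4
Op 4: write(P1, v1, 131). refcount(pp1)=4>1 -> COPY to pp3. 4 ppages; refcounts: pp0:4 pp1:3 pp2:4 pp3:1
Op 5: read(P2, v1) -> 14. No state change.
Op 6: write(P3, v0, 105). refcount(pp0)=4>1 -> COPY to pp4. 5 ppages; refcounts: pp0:3 pp1:3 pp2:4 pp3:1 pp4:1
Op 7: write(P3, v1, 189). refcount(pp1)=3>1 -> COPY to pp5. 6 ppages; refcounts: pp0:3 pp1:2 pp2:4 pp3:1 pp4:1 pp5:1
Op 8: write(P3, v0, 119). refcount(pp4)=1 -> write in place. 6 ppages; refcounts: pp0:3 pp1:2 pp2:4 pp3:1 pp4:1 pp5:1

Answer: 6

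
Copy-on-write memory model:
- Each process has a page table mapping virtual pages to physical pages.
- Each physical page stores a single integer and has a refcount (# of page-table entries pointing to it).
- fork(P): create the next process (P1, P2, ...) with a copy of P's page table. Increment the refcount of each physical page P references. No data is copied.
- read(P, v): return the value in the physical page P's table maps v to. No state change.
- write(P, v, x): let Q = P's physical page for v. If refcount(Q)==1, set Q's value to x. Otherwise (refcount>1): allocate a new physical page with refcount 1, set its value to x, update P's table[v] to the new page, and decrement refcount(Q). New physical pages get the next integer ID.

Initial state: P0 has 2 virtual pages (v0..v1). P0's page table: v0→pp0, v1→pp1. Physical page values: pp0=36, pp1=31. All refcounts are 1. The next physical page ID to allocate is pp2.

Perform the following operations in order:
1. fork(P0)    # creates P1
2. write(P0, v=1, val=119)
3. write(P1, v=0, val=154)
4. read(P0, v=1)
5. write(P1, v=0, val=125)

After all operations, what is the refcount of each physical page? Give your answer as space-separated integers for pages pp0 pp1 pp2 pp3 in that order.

Op 1: fork(P0) -> P1. 2 ppages; refcounts: pp0:2 pp1:2
Op 2: write(P0, v1, 119). refcount(pp1)=2>1 -> COPY to pp2. 3 ppages; refcounts: pp0:2 pp1:1 pp2:1
Op 3: write(P1, v0, 154). refcount(pp0)=2>1 -> COPY to pp3. 4 ppages; refcounts: pp0:1 pp1:1 pp2:1 pp3:1
Op 4: read(P0, v1) -> 119. No state change.
Op 5: write(P1, v0, 125). refcount(pp3)=1 -> write in place. 4 ppages; refcounts: pp0:1 pp1:1 pp2:1 pp3:1

Answer: 1 1 1 1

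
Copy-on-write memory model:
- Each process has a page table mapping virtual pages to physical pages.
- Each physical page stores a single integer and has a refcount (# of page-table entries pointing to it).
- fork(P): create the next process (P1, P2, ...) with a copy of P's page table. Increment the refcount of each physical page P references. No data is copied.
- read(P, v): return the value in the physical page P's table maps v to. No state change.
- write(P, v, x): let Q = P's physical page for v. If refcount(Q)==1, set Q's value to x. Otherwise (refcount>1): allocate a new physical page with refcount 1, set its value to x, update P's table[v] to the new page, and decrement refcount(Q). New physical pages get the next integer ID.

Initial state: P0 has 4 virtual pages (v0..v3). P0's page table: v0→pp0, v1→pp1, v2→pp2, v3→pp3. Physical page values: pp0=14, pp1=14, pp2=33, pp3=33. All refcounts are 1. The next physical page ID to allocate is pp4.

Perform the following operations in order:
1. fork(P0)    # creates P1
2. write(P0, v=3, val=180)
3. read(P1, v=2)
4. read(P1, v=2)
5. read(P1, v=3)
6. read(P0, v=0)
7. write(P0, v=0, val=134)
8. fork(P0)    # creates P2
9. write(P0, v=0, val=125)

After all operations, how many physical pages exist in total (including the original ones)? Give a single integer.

Answer: 7

Derivation:
Op 1: fork(P0) -> P1. 4 ppages; refcounts: pp0:2 pp1:2 pp2:2 pp3:2
Op 2: write(P0, v3, 180). refcount(pp3)=2>1 -> COPY to pp4. 5 ppages; refcounts: pp0:2 pp1:2 pp2:2 pp3:1 pp4:1
Op 3: read(P1, v2) -> 33. No state change.
Op 4: read(P1, v2) -> 33. No state change.
Op 5: read(P1, v3) -> 33. No state change.
Op 6: read(P0, v0) -> 14. No state change.
Op 7: write(P0, v0, 134). refcount(pp0)=2>1 -> COPY to pp5. 6 ppages; refcounts: pp0:1 pp1:2 pp2:2 pp3:1 pp4:1 pp5:1
Op 8: fork(P0) -> P2. 6 ppages; refcounts: pp0:1 pp1:3 pp2:3 pp3:1 pp4:2 pp5:2
Op 9: write(P0, v0, 125). refcount(pp5)=2>1 -> COPY to pp6. 7 ppages; refcounts: pp0:1 pp1:3 pp2:3 pp3:1 pp4:2 pp5:1 pp6:1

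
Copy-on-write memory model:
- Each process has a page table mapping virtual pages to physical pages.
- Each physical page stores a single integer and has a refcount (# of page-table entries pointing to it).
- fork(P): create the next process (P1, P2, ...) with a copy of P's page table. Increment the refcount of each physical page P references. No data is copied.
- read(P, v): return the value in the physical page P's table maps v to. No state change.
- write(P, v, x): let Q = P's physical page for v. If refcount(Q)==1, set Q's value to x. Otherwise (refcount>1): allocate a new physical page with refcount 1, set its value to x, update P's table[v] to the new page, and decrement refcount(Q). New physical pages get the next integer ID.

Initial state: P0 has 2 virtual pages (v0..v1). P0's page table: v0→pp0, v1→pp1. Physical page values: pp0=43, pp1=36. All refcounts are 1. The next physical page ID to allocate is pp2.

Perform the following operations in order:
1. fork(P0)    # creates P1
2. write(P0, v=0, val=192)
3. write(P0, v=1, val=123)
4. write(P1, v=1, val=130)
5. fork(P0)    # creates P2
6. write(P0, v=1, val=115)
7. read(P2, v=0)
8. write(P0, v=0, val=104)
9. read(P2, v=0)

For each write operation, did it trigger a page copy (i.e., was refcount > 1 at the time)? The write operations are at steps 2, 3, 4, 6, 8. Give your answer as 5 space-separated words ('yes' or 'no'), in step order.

Op 1: fork(P0) -> P1. 2 ppages; refcounts: pp0:2 pp1:2
Op 2: write(P0, v0, 192). refcount(pp0)=2>1 -> COPY to pp2. 3 ppages; refcounts: pp0:1 pp1:2 pp2:1
Op 3: write(P0, v1, 123). refcount(pp1)=2>1 -> COPY to pp3. 4 ppages; refcounts: pp0:1 pp1:1 pp2:1 pp3:1
Op 4: write(P1, v1, 130). refcount(pp1)=1 -> write in place. 4 ppages; refcounts: pp0:1 pp1:1 pp2:1 pp3:1
Op 5: fork(P0) -> P2. 4 ppages; refcounts: pp0:1 pp1:1 pp2:2 pp3:2
Op 6: write(P0, v1, 115). refcount(pp3)=2>1 -> COPY to pp4. 5 ppages; refcounts: pp0:1 pp1:1 pp2:2 pp3:1 pp4:1
Op 7: read(P2, v0) -> 192. No state change.
Op 8: write(P0, v0, 104). refcount(pp2)=2>1 -> COPY to pp5. 6 ppages; refcounts: pp0:1 pp1:1 pp2:1 pp3:1 pp4:1 pp5:1
Op 9: read(P2, v0) -> 192. No state change.

yes yes no yes yes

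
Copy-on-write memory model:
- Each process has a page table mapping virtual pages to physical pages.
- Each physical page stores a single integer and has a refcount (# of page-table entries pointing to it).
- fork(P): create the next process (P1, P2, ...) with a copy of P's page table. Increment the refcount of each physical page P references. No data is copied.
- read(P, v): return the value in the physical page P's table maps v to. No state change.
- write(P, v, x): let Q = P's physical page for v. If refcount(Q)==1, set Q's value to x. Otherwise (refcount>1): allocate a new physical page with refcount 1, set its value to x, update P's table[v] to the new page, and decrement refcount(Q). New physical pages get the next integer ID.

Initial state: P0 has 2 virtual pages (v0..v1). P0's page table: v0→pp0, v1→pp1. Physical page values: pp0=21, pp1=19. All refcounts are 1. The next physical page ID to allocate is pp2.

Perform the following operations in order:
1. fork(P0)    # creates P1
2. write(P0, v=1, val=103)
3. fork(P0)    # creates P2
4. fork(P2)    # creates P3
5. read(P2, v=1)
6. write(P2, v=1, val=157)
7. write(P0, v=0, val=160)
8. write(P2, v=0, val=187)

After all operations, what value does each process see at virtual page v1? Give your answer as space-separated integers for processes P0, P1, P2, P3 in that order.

Op 1: fork(P0) -> P1. 2 ppages; refcounts: pp0:2 pp1:2
Op 2: write(P0, v1, 103). refcount(pp1)=2>1 -> COPY to pp2. 3 ppages; refcounts: pp0:2 pp1:1 pp2:1
Op 3: fork(P0) -> P2. 3 ppages; refcounts: pp0:3 pp1:1 pp2:2
Op 4: fork(P2) -> P3. 3 ppages; refcounts: pp0:4 pp1:1 pp2:3
Op 5: read(P2, v1) -> 103. No state change.
Op 6: write(P2, v1, 157). refcount(pp2)=3>1 -> COPY to pp3. 4 ppages; refcounts: pp0:4 pp1:1 pp2:2 pp3:1
Op 7: write(P0, v0, 160). refcount(pp0)=4>1 -> COPY to pp4. 5 ppages; refcounts: pp0:3 pp1:1 pp2:2 pp3:1 pp4:1
Op 8: write(P2, v0, 187). refcount(pp0)=3>1 -> COPY to pp5. 6 ppages; refcounts: pp0:2 pp1:1 pp2:2 pp3:1 pp4:1 pp5:1
P0: v1 -> pp2 = 103
P1: v1 -> pp1 = 19
P2: v1 -> pp3 = 157
P3: v1 -> pp2 = 103

Answer: 103 19 157 103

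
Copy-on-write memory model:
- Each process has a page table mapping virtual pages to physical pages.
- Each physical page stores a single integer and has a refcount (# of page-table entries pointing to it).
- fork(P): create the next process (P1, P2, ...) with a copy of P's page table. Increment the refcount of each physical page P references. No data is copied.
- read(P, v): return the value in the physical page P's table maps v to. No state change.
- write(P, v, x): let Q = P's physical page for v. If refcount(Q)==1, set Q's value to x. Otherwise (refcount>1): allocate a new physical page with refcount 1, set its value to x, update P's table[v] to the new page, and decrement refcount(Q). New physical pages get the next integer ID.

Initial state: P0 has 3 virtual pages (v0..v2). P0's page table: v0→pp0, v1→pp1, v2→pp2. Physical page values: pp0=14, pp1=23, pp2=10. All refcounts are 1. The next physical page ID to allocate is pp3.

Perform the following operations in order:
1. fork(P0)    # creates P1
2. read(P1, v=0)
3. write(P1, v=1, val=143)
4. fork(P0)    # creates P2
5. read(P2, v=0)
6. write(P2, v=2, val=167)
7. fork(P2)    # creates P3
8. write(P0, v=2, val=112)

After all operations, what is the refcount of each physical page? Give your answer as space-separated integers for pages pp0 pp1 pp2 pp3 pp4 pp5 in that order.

Answer: 4 3 1 1 2 1

Derivation:
Op 1: fork(P0) -> P1. 3 ppages; refcounts: pp0:2 pp1:2 pp2:2
Op 2: read(P1, v0) -> 14. No state change.
Op 3: write(P1, v1, 143). refcount(pp1)=2>1 -> COPY to pp3. 4 ppages; refcounts: pp0:2 pp1:1 pp2:2 pp3:1
Op 4: fork(P0) -> P2. 4 ppages; refcounts: pp0:3 pp1:2 pp2:3 pp3:1
Op 5: read(P2, v0) -> 14. No state change.
Op 6: write(P2, v2, 167). refcount(pp2)=3>1 -> COPY to pp4. 5 ppages; refcounts: pp0:3 pp1:2 pp2:2 pp3:1 pp4:1
Op 7: fork(P2) -> P3. 5 ppages; refcounts: pp0:4 pp1:3 pp2:2 pp3:1 pp4:2
Op 8: write(P0, v2, 112). refcount(pp2)=2>1 -> COPY to pp5. 6 ppages; refcounts: pp0:4 pp1:3 pp2:1 pp3:1 pp4:2 pp5:1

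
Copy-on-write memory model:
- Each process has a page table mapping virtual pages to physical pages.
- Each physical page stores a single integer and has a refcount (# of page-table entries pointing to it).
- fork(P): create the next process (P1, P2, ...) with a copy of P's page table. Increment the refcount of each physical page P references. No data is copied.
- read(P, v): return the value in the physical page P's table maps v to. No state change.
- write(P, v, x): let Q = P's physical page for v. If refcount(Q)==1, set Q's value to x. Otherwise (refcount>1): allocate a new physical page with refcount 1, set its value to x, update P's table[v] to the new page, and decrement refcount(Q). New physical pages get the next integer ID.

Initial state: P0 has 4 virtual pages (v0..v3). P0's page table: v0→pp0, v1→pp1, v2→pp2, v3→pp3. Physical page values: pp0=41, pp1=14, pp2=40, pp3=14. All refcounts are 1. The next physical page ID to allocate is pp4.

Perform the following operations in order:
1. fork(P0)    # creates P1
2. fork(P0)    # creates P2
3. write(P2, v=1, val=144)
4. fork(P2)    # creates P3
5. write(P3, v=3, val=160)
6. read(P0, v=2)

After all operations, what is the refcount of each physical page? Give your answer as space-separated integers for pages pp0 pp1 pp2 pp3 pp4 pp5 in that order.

Answer: 4 2 4 3 2 1

Derivation:
Op 1: fork(P0) -> P1. 4 ppages; refcounts: pp0:2 pp1:2 pp2:2 pp3:2
Op 2: fork(P0) -> P2. 4 ppages; refcounts: pp0:3 pp1:3 pp2:3 pp3:3
Op 3: write(P2, v1, 144). refcount(pp1)=3>1 -> COPY to pp4. 5 ppages; refcounts: pp0:3 pp1:2 pp2:3 pp3:3 pp4:1
Op 4: fork(P2) -> P3. 5 ppages; refcounts: pp0:4 pp1:2 pp2:4 pp3:4 pp4:2
Op 5: write(P3, v3, 160). refcount(pp3)=4>1 -> COPY to pp5. 6 ppages; refcounts: pp0:4 pp1:2 pp2:4 pp3:3 pp4:2 pp5:1
Op 6: read(P0, v2) -> 40. No state change.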